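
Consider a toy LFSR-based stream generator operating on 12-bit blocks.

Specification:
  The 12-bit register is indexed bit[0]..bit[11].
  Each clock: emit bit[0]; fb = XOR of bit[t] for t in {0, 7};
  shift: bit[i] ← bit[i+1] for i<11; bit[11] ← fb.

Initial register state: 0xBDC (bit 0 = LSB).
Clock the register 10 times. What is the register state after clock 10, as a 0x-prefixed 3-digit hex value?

0xAAE

reg_0 = 0xBDC
clock 1: out=0, reg = 0xDEE
clock 2: out=0, reg = 0xEF7
clock 3: out=1, reg = 0x77B
clock 4: out=1, reg = 0xBBD
clock 5: out=1, reg = 0x5DE
clock 6: out=0, reg = 0xAEF
clock 7: out=1, reg = 0x577
clock 8: out=1, reg = 0xABB
clock 9: out=1, reg = 0x55D
clock 10: out=1, reg = 0xAAE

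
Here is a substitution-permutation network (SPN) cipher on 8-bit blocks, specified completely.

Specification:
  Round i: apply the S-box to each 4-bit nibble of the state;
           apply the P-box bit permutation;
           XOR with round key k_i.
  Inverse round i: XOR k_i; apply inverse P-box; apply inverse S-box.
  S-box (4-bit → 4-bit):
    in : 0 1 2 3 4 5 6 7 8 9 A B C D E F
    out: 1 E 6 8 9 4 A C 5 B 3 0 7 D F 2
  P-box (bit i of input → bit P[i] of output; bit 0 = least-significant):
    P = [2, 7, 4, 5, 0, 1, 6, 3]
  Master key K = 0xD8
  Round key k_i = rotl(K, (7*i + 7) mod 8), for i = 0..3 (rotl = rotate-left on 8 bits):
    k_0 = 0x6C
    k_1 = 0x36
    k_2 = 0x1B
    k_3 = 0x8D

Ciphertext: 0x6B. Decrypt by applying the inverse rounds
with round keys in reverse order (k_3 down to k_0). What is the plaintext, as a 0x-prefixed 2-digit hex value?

0xC6

s_0 = ciphertext = 0x6B
s_1 = InvRound(s_0, k_3) = 0x29
s_2 = InvRound(s_1, k_2) = 0xF7
s_3 = InvRound(s_2, k_1) = 0x8F
s_4 = InvRound(s_3, k_0) = 0xC6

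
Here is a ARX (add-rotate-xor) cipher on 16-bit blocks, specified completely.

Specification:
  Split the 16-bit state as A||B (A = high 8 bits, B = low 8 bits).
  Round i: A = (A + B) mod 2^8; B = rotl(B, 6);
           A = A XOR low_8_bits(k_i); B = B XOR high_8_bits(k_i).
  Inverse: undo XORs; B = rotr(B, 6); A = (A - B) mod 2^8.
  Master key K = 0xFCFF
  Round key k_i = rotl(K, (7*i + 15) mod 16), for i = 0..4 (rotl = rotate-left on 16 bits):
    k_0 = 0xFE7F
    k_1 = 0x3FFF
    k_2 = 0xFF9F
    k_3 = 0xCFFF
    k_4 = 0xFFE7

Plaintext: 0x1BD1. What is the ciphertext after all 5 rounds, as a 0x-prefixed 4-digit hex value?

0x9785

s_0 = plaintext = 0x1BD1
s_1 = Round(s_0, k_0) = 0x938A
s_2 = Round(s_1, k_1) = 0xE29D
s_3 = Round(s_2, k_2) = 0xE098
s_4 = Round(s_3, k_3) = 0x87E9
s_5 = Round(s_4, k_4) = 0x9785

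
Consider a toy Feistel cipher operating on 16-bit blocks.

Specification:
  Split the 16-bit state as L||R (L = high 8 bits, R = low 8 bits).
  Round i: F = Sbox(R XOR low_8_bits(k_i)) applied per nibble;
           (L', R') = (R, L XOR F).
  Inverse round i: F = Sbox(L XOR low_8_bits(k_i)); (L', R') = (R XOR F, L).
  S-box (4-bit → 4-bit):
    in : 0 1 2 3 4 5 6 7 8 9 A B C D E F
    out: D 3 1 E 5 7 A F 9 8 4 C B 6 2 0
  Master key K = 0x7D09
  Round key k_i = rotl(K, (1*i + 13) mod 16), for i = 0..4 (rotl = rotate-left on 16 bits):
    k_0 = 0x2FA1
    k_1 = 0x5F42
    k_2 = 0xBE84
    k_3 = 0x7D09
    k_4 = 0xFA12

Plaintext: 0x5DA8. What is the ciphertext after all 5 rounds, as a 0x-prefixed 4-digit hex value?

0xC66E

s_0 = plaintext = 0x5DA8
s_1 = Round(s_0, k_0) = 0xA885
s_2 = Round(s_1, k_1) = 0x8517
s_3 = Round(s_2, k_2) = 0x170B
s_4 = Round(s_3, k_3) = 0x0BC6
s_5 = Round(s_4, k_4) = 0xC66E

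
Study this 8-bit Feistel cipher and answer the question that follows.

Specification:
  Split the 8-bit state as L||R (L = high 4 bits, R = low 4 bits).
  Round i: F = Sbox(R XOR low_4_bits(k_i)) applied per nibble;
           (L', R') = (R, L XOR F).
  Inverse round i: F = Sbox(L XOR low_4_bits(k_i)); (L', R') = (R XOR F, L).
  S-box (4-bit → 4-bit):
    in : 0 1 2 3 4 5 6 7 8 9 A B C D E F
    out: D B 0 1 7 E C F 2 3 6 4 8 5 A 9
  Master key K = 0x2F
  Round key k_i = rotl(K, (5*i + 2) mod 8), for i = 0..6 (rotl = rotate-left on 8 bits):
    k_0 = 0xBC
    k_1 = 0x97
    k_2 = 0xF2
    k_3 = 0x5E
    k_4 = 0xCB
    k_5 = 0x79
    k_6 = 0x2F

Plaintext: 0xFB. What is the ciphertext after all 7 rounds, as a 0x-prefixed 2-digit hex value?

0xC4

s_0 = plaintext = 0xFB
s_1 = Round(s_0, k_0) = 0xB0
s_2 = Round(s_1, k_1) = 0x04
s_3 = Round(s_2, k_2) = 0x4C
s_4 = Round(s_3, k_3) = 0xC4
s_5 = Round(s_4, k_4) = 0x45
s_6 = Round(s_5, k_5) = 0x5C
s_7 = Round(s_6, k_6) = 0xC4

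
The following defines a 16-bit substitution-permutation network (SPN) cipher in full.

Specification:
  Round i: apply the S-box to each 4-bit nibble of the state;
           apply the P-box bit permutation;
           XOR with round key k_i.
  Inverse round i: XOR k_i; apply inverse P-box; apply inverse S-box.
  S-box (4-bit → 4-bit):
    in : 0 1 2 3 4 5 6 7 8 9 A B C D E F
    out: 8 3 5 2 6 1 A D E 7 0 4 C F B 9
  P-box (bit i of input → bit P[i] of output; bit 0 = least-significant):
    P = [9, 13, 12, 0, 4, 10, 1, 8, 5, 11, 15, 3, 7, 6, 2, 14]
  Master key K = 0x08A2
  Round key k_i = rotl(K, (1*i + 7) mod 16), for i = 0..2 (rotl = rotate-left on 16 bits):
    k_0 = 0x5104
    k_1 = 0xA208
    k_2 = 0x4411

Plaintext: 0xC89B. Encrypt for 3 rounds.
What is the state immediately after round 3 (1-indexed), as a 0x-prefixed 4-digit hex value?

s_0 = plaintext = 0xC89B
s_1 = Round(s_0, k_0) = 0x8D1A
s_2 = Round(s_1, k_1) = 0x6E74
s_3 = Round(s_2, k_2) = 0x3D6B

0x3D6B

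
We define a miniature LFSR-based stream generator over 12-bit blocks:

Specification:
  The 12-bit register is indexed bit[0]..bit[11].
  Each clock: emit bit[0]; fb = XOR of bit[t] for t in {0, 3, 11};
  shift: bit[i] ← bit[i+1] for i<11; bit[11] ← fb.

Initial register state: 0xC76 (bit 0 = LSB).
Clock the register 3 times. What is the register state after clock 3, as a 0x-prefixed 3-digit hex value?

reg_0 = 0xC76
clock 1: out=0, reg = 0xE3B
clock 2: out=1, reg = 0xF1D
clock 3: out=1, reg = 0xF8E

0xF8E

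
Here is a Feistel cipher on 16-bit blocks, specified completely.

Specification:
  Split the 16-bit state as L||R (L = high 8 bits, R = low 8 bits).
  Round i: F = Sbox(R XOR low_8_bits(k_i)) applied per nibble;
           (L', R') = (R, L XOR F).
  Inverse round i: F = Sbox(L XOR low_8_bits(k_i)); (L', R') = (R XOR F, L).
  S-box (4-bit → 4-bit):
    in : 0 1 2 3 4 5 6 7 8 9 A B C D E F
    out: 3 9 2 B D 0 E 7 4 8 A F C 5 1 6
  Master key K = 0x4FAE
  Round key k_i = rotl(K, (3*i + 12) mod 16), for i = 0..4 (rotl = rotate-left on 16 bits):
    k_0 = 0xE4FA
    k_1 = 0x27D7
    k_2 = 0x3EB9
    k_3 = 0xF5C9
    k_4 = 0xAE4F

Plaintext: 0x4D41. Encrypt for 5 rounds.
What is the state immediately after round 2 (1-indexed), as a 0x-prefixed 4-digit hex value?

0xB2A1

s_0 = plaintext = 0x4D41
s_1 = Round(s_0, k_0) = 0x41B2
s_2 = Round(s_1, k_1) = 0xB2A1
s_3 = Round(s_2, k_2) = 0xA126
s_4 = Round(s_3, k_3) = 0x26B7
s_5 = Round(s_4, k_4) = 0xB742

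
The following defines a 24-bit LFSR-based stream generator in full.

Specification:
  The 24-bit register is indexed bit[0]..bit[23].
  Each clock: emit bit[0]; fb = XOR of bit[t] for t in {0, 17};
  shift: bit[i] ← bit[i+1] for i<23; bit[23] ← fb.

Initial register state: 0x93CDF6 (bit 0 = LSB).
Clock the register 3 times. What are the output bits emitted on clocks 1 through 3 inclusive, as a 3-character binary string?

reg_0 = 0x93CDF6
clock 1: out=0, reg = 0xC9E6FB
clock 2: out=1, reg = 0xE4F37D
clock 3: out=1, reg = 0xF279BE

011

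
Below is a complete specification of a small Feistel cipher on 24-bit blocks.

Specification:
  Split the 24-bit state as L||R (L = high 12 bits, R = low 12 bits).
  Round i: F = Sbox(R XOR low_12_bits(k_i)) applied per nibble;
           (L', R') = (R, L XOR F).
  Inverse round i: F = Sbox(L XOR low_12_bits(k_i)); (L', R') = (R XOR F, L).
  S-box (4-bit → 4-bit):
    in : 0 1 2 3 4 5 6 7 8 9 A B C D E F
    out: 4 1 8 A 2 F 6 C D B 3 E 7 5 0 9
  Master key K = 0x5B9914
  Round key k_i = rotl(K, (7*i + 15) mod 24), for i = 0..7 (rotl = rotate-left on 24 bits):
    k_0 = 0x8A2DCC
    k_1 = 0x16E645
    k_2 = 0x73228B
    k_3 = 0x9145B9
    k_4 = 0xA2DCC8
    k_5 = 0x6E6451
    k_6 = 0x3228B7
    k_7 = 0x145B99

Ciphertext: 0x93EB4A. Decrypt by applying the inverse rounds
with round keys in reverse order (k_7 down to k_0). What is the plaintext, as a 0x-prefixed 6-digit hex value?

0x981CC2

s_0 = ciphertext = 0x93EB4A
s_1 = InvRound(s_0, k_7) = 0x37693E
s_2 = InvRound(s_1, k_6) = 0x74F376
s_3 = InvRound(s_2, k_5) = 0x96674F
s_4 = InvRound(s_3, k_4) = 0x87F966
s_5 = InvRound(s_4, k_3) = 0xC1087F
s_6 = InvRound(s_5, k_2) = 0x8C1C10
s_7 = InvRound(s_6, k_1) = 0xCC28C1
s_8 = InvRound(s_7, k_0) = 0x981CC2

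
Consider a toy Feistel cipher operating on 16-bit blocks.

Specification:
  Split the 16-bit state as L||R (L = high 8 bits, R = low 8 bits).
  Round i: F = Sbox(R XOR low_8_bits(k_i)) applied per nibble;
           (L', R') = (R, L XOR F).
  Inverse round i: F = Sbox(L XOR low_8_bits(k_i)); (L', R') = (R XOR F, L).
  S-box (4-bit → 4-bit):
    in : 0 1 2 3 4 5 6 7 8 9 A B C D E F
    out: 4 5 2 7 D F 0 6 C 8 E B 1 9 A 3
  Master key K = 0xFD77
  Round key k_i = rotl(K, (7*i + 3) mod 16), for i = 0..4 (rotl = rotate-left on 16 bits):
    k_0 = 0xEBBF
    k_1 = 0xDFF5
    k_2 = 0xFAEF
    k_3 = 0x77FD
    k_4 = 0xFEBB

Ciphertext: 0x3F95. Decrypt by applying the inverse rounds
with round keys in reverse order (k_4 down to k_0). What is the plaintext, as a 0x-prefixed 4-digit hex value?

s_0 = ciphertext = 0x3F95
s_1 = InvRound(s_0, k_4) = 0x583F
s_2 = InvRound(s_1, k_3) = 0xD058
s_3 = InvRound(s_2, k_2) = 0x2BD0
s_4 = InvRound(s_3, k_1) = 0x4A2B
s_5 = InvRound(s_4, k_0) = 0x144A

0x144A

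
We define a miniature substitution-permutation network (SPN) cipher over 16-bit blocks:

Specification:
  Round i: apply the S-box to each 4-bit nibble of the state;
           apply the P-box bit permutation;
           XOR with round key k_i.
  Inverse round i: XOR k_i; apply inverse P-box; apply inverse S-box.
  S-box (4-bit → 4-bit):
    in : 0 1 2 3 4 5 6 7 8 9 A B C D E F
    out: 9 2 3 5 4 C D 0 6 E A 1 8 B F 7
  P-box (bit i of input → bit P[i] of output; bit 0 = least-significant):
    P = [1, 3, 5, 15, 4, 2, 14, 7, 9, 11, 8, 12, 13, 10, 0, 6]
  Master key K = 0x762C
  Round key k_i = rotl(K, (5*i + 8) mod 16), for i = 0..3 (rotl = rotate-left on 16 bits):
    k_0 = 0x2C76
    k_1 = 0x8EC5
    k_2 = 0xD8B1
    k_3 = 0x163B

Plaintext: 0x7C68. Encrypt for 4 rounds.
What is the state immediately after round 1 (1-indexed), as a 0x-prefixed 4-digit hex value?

s_0 = plaintext = 0x7C68
s_1 = Round(s_0, k_0) = 0x7CCE
s_2 = Round(s_1, k_1) = 0x1E6F
s_3 = Round(s_2, k_2) = 0x870B
s_4 = Round(s_3, k_3) = 0x12A8

0x7CCE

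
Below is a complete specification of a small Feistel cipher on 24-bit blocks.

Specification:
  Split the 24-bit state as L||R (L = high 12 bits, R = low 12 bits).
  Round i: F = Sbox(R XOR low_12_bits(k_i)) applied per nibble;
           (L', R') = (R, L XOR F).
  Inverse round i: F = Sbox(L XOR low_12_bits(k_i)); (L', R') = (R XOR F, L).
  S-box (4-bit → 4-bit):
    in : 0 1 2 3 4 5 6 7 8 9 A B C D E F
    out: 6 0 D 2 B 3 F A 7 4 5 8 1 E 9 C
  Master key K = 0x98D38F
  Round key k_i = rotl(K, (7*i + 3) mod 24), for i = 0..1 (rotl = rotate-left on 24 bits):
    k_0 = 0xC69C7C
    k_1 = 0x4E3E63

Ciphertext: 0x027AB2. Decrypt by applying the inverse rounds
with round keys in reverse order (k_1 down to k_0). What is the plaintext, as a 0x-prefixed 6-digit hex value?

0xC84309

s_0 = ciphertext = 0x027AB2
s_1 = InvRound(s_0, k_1) = 0x309027
s_2 = InvRound(s_1, k_0) = 0xC84309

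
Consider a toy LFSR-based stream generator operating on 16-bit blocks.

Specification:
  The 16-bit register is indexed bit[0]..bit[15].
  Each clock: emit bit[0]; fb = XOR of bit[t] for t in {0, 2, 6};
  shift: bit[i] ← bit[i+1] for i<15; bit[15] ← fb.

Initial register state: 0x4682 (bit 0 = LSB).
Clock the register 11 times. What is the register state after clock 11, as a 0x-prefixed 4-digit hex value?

reg_0 = 0x4682
clock 1: out=0, reg = 0x2341
clock 2: out=1, reg = 0x11A0
clock 3: out=0, reg = 0x08D0
clock 4: out=0, reg = 0x8468
clock 5: out=0, reg = 0xC234
clock 6: out=0, reg = 0xE11A
clock 7: out=0, reg = 0x708D
clock 8: out=1, reg = 0x3846
clock 9: out=0, reg = 0x1C23
clock 10: out=1, reg = 0x8E11
clock 11: out=1, reg = 0xC708

0xC708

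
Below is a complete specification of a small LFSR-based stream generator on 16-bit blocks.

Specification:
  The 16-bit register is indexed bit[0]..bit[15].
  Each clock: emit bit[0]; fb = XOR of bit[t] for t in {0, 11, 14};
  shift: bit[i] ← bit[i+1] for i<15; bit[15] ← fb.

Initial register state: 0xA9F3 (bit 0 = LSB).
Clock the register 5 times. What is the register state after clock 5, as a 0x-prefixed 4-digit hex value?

reg_0 = 0xA9F3
clock 1: out=1, reg = 0x54F9
clock 2: out=1, reg = 0x2A7C
clock 3: out=0, reg = 0x953E
clock 4: out=0, reg = 0x4A9F
clock 5: out=1, reg = 0xA54F

0xA54F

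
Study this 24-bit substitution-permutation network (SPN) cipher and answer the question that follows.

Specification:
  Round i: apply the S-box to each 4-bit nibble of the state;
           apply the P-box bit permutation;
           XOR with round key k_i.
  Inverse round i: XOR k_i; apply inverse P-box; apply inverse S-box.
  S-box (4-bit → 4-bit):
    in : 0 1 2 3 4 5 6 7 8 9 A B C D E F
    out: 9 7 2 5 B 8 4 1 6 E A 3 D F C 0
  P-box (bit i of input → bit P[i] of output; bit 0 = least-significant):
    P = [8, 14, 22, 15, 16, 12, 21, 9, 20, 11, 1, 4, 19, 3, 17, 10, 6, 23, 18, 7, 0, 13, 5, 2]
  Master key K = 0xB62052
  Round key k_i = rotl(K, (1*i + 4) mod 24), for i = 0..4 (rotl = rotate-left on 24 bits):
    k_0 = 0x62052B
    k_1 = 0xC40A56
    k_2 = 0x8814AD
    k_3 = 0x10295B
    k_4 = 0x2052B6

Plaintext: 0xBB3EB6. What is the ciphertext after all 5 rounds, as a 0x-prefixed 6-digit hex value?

0x79BC49

s_0 = plaintext = 0xBB3EB6
s_1 = Round(s_0, k_0) = 0xA93578
s_2 = Round(s_1, k_1) = 0x0B6AC2
s_3 = Round(s_2, k_2) = 0x2B5EF8
s_4 = Round(s_3, k_3) = 0xD04D09
s_5 = Round(s_4, k_4) = 0x79BC49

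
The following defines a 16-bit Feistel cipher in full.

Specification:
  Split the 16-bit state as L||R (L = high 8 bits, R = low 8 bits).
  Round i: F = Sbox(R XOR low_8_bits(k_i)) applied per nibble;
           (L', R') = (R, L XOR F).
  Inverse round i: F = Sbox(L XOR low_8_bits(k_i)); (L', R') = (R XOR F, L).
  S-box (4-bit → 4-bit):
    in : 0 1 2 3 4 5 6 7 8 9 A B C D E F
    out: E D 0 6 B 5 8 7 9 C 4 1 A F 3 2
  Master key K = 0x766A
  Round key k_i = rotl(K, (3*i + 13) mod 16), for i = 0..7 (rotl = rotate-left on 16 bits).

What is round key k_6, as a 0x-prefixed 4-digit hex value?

0x3B35

K = 0x766A
k_0 = rotl(K, (3*0+13) mod 16) = rotl(K, 13) = 0x4ECD
k_1 = rotl(K, (3*1+13) mod 16) = rotl(K, 0) = 0x766A
k_2 = rotl(K, (3*2+13) mod 16) = rotl(K, 3) = 0xB353
k_3 = rotl(K, (3*3+13) mod 16) = rotl(K, 6) = 0x9A9D
k_4 = rotl(K, (3*4+13) mod 16) = rotl(K, 9) = 0xD4EC
k_5 = rotl(K, (3*5+13) mod 16) = rotl(K, 12) = 0xA766
k_6 = rotl(K, (3*6+13) mod 16) = rotl(K, 15) = 0x3B35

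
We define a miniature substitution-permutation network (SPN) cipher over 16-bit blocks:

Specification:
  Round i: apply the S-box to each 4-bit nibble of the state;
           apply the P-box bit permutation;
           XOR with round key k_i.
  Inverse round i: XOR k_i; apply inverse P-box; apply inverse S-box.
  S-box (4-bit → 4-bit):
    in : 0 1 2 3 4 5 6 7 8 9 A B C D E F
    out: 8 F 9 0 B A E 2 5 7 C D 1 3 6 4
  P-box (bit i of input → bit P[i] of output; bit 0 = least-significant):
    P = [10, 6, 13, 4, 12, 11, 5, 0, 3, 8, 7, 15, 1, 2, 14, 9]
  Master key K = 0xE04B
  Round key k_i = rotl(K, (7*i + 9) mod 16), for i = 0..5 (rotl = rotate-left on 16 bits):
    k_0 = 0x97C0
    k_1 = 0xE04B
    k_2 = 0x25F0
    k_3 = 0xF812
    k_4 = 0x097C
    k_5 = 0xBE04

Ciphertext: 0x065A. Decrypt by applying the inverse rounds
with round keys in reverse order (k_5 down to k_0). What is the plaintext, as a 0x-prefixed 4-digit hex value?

0x57DF

s_0 = ciphertext = 0x065A
s_1 = InvRound(s_0, k_5) = 0xD2D6
s_2 = InvRound(s_1, k_4) = 0xB193
s_3 = InvRound(s_2, k_3) = 0xFE53
s_4 = InvRound(s_3, k_2) = 0xB613
s_5 = InvRound(s_4, k_1) = 0xACC4
s_6 = InvRound(s_5, k_0) = 0x57DF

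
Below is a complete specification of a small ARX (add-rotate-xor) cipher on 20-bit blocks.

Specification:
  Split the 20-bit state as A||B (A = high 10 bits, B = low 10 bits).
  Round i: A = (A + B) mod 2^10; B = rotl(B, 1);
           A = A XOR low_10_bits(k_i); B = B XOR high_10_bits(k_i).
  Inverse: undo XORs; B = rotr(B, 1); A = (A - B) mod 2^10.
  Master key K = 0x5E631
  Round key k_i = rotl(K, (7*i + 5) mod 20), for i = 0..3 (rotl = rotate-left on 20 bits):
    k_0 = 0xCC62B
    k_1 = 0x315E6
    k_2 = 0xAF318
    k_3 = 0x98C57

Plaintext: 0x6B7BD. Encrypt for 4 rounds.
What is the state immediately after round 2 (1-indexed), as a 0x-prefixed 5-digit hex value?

s_0 = plaintext = 0x6B7BD
s_1 = Round(s_0, k_0) = 0xD044A
s_2 = Round(s_1, k_1) = 0x9B451
s_3 = Round(s_2, k_2) = 0x69A1E
s_4 = Round(s_3, k_3) = 0xE4E5E

0x9B451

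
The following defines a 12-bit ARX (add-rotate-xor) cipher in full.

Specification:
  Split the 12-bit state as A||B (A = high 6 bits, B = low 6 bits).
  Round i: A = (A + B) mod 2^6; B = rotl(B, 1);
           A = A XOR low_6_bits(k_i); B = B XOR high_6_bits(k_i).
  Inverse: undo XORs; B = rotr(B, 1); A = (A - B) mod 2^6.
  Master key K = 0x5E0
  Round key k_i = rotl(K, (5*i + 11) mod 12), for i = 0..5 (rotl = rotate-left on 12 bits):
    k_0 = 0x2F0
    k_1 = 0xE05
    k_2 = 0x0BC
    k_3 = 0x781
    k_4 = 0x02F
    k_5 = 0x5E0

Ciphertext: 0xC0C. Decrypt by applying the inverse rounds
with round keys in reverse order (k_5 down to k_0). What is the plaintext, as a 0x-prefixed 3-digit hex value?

0xBD9

s_0 = ciphertext = 0xC0C
s_1 = InvRound(s_0, k_5) = 0x8ED
s_2 = InvRound(s_1, k_4) = 0x5B6
s_3 = InvRound(s_2, k_3) = 0x0D4
s_4 = InvRound(s_3, k_2) = 0xD0B
s_5 = InvRound(s_4, k_1) = 0xE39
s_6 = InvRound(s_5, k_0) = 0xBD9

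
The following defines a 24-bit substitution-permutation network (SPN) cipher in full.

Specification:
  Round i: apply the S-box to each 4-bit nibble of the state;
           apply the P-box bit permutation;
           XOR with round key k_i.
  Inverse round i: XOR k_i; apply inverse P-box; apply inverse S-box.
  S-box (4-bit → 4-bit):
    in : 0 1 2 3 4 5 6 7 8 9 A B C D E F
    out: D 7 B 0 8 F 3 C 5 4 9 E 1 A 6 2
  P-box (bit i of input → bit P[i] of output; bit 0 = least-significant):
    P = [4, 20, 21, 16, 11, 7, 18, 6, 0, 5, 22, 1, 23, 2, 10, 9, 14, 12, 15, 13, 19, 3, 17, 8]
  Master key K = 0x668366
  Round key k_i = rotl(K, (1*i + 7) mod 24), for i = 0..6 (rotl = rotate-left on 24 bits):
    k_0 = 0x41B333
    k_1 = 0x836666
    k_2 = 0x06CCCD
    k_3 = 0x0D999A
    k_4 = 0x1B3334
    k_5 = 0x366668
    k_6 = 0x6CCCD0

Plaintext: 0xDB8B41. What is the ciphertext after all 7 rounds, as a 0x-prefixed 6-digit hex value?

s_0 = plaintext = 0xDB8B41
s_1 = Round(s_0, k_0) = 0xB10649
s_2 = Round(s_1, k_1) = 0x21B10F
s_3 = Round(s_2, k_2) = 0x5A13A0
s_4 = Round(s_3, k_3) = 0xA6F4C6
s_5 = Round(s_4, k_4) = 0x036A22
s_6 = Round(s_5, k_5) = 0xAD6FBF
s_7 = Round(s_6, k_6) = 0xF0FD34

0xF0FD34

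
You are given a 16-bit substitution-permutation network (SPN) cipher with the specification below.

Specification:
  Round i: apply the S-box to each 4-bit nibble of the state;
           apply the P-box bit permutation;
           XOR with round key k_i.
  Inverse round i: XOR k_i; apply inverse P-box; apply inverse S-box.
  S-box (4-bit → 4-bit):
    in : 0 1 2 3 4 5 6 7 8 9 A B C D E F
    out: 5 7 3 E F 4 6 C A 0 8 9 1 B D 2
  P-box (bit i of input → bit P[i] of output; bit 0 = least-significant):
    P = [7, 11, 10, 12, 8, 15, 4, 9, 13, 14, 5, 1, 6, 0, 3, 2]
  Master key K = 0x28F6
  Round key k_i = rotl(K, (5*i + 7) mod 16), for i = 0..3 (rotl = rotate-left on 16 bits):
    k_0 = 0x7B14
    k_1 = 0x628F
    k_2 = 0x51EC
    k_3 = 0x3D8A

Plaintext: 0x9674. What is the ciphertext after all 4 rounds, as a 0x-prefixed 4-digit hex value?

s_0 = plaintext = 0x9674
s_1 = Round(s_0, k_0) = 0x25A4
s_2 = Round(s_1, k_1) = 0x7C6E
s_3 = Round(s_2, k_2) = 0xE570
s_4 = Round(s_3, k_3) = 0x3B76

0x3B76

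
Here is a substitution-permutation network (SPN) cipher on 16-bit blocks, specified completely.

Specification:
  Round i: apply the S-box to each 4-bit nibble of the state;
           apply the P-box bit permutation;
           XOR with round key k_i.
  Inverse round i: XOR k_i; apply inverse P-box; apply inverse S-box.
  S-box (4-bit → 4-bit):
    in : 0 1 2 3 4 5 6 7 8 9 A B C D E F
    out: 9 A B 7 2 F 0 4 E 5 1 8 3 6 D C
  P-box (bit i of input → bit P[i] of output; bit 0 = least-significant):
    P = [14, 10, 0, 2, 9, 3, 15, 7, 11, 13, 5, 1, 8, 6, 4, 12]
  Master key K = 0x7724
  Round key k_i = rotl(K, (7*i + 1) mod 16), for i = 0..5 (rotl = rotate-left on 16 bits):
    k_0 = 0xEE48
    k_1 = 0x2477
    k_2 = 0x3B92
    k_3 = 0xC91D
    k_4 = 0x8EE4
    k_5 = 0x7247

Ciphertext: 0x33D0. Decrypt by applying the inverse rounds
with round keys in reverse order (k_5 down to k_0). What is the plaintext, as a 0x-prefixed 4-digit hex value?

0xC9AC

s_0 = ciphertext = 0x33D0
s_1 = InvRound(s_0, k_5) = 0x9BBE
s_2 = InvRound(s_1, k_4) = 0x5B44
s_3 = InvRound(s_2, k_3) = 0x8637
s_4 = InvRound(s_3, k_2) = 0x03F8
s_5 = InvRound(s_4, k_1) = 0xA128
s_6 = InvRound(s_5, k_0) = 0xC9AC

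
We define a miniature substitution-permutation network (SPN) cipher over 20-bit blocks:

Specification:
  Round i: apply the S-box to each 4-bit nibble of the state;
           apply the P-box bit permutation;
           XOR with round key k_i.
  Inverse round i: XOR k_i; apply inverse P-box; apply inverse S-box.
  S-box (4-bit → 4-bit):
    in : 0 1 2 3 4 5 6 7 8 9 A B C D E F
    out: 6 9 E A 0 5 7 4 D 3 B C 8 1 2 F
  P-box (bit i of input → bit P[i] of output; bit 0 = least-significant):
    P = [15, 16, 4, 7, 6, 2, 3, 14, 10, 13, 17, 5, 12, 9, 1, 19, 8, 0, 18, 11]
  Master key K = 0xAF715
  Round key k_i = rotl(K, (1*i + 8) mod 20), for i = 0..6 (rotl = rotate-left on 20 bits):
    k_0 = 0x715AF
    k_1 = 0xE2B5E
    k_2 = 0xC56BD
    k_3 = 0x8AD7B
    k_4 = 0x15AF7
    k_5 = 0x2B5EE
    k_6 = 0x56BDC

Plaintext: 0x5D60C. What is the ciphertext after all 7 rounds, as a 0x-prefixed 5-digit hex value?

s_0 = plaintext = 0x5D60C
s_1 = Round(s_0, k_0) = 0x12023
s_2 = Round(s_1, k_1) = 0x540D0
s_3 = Round(s_2, k_2) = 0xB77ED
s_4 = Round(s_3, k_3) = 0xE257D
s_5 = Round(s_4, k_4) = 0xBDCFC
s_6 = Round(s_5, k_5) = 0x6ED02
s_7 = Round(s_6, k_6) = 0x06C41

0x06C41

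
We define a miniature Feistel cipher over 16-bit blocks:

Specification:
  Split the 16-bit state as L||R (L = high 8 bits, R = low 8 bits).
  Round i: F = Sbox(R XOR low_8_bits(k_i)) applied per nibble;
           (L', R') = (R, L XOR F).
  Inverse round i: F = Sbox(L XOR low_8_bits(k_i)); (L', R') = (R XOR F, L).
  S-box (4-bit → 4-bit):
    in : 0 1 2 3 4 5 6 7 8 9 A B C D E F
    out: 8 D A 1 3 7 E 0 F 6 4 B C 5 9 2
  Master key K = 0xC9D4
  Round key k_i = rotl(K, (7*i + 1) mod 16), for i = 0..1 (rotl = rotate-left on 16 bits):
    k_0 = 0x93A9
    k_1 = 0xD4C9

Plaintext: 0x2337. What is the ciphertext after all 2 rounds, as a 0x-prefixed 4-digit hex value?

0x4AC6

s_0 = plaintext = 0x2337
s_1 = Round(s_0, k_0) = 0x374A
s_2 = Round(s_1, k_1) = 0x4AC6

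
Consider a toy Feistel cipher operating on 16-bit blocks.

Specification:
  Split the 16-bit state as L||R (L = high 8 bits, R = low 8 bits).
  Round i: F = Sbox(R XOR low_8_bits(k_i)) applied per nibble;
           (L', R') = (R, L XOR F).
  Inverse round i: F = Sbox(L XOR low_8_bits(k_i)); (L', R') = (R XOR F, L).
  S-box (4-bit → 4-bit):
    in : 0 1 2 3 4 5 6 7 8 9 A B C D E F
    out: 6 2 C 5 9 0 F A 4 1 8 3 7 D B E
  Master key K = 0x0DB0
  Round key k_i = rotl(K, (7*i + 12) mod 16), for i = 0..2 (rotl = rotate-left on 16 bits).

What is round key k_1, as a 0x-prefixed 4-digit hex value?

0x6D80

K = 0x0DB0
k_0 = rotl(K, (7*0+12) mod 16) = rotl(K, 12) = 0x00DB
k_1 = rotl(K, (7*1+12) mod 16) = rotl(K, 3) = 0x6D80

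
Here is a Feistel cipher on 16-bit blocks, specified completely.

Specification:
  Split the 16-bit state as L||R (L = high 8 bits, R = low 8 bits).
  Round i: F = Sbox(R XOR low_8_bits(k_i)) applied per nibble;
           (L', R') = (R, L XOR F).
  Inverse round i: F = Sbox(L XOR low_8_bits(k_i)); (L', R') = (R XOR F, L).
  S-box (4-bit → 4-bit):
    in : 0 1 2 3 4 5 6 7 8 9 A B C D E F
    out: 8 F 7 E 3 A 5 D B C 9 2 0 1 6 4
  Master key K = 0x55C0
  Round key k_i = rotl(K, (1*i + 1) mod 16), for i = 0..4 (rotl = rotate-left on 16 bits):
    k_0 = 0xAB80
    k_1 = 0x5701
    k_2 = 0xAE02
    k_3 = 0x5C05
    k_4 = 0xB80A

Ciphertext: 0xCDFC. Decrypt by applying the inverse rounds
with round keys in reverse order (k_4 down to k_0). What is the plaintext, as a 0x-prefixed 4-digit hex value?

s_0 = ciphertext = 0xCDFC
s_1 = InvRound(s_0, k_4) = 0xF1CD
s_2 = InvRound(s_1, k_3) = 0x8EF1
s_3 = InvRound(s_2, k_2) = 0x418E
s_4 = InvRound(s_3, k_1) = 0xB641
s_5 = InvRound(s_4, k_0) = 0xA4B6

0xA4B6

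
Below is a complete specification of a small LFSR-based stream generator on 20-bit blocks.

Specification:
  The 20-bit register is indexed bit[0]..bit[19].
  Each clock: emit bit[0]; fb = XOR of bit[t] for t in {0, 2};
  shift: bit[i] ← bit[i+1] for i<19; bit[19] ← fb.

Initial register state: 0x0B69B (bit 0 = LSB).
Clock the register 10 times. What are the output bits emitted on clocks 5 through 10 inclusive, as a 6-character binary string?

reg_0 = 0x0B69B
clock 1: out=1, reg = 0x85B4D
clock 2: out=1, reg = 0x42DA6
clock 3: out=0, reg = 0xA16D3
clock 4: out=1, reg = 0xD0B69
clock 5: out=1, reg = 0xE85B4
clock 6: out=0, reg = 0xF42DA
clock 7: out=0, reg = 0x7A16D
clock 8: out=1, reg = 0x3D0B6
clock 9: out=0, reg = 0x9E85B
clock 10: out=1, reg = 0xCF42D

100101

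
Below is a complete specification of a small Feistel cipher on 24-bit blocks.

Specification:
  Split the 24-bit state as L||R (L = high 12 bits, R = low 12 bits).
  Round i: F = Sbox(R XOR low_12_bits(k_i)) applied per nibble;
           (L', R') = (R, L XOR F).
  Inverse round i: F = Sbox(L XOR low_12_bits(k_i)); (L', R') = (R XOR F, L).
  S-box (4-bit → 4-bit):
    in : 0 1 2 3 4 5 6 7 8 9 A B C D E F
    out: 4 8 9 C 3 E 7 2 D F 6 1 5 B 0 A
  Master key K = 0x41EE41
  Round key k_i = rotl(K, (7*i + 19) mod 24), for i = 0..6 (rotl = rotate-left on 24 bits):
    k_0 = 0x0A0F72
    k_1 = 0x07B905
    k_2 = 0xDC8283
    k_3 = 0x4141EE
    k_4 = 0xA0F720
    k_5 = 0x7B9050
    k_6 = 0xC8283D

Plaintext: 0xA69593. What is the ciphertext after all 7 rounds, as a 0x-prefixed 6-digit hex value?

s_0 = plaintext = 0xA69593
s_1 = Round(s_0, k_0) = 0x593C61
s_2 = Round(s_1, k_1) = 0xC61BE0
s_3 = Round(s_2, k_2) = 0xBE031D
s_4 = Round(s_3, k_3) = 0x31D24C
s_5 = Round(s_4, k_4) = 0x24CD68
s_6 = Round(s_5, k_5) = 0xD68981
s_7 = Round(s_6, k_6) = 0x98157D

0x98157D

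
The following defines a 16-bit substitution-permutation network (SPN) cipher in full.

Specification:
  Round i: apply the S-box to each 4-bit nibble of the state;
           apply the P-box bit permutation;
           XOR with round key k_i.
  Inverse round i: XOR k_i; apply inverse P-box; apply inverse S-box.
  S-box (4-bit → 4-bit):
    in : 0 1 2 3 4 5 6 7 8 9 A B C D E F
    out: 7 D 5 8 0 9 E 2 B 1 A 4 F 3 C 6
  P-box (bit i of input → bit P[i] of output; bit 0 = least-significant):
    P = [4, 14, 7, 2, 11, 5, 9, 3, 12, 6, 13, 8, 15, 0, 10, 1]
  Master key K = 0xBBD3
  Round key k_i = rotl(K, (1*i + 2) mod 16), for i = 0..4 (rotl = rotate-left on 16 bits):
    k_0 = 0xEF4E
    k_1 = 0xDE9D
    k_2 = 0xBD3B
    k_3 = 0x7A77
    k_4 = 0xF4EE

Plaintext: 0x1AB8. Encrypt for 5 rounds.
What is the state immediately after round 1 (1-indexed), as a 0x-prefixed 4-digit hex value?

s_0 = plaintext = 0x1AB8
s_1 = Round(s_0, k_0) = 0x2818
s_2 = Round(s_1, k_1) = 0x01C1
s_3 = Round(s_2, k_2) = 0x0286
s_4 = Round(s_3, k_3) = 0x86DA
s_5 = Round(s_4, k_4) = 0x1D89

0x2818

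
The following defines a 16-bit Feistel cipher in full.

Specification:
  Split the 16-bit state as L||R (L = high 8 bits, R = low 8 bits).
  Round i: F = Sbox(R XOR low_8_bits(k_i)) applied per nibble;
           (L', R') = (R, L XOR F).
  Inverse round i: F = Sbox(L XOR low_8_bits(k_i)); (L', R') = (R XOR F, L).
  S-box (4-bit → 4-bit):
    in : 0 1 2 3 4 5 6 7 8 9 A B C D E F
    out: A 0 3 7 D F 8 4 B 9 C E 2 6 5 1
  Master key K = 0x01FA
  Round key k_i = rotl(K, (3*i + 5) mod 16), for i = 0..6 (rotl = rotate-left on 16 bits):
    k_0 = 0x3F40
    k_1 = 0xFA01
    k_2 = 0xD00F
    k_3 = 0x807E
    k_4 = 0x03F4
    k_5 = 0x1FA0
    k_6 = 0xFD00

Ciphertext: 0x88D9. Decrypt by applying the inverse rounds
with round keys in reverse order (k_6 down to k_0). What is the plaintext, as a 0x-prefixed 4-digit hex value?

s_0 = ciphertext = 0x88D9
s_1 = InvRound(s_0, k_6) = 0x6288
s_2 = InvRound(s_1, k_5) = 0xAB62
s_3 = InvRound(s_2, k_4) = 0x93AB
s_4 = InvRound(s_3, k_3) = 0xFD93
s_5 = InvRound(s_4, k_2) = 0x80FD
s_6 = InvRound(s_5, k_1) = 0x4D80
s_7 = InvRound(s_6, k_0) = 0x264D

0x264D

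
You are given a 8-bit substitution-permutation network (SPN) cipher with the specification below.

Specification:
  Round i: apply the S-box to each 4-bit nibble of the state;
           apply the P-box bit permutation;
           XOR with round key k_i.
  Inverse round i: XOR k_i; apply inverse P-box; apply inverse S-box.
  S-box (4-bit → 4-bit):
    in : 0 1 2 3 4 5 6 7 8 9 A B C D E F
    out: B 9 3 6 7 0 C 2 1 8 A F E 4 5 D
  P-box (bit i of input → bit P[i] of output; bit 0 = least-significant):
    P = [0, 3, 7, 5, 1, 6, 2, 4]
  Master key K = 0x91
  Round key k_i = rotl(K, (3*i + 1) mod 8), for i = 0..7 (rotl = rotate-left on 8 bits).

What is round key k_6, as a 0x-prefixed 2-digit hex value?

0x8C

K = 0x91
k_0 = rotl(K, (3*0+1) mod 8) = rotl(K, 1) = 0x23
k_1 = rotl(K, (3*1+1) mod 8) = rotl(K, 4) = 0x19
k_2 = rotl(K, (3*2+1) mod 8) = rotl(K, 7) = 0xC8
k_3 = rotl(K, (3*3+1) mod 8) = rotl(K, 2) = 0x46
k_4 = rotl(K, (3*4+1) mod 8) = rotl(K, 5) = 0x32
k_5 = rotl(K, (3*5+1) mod 8) = rotl(K, 0) = 0x91
k_6 = rotl(K, (3*6+1) mod 8) = rotl(K, 3) = 0x8C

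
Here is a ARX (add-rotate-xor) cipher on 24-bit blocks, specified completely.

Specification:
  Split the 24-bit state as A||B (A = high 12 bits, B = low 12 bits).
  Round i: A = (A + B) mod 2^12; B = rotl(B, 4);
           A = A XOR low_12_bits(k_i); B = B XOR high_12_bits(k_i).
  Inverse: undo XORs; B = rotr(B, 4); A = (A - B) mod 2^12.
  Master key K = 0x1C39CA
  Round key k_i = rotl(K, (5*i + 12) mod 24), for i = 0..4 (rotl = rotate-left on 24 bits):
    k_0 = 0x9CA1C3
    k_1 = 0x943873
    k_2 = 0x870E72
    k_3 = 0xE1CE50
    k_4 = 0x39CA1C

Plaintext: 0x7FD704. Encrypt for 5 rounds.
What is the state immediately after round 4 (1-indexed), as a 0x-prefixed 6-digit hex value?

0xF2530D

s_0 = plaintext = 0x7FD704
s_1 = Round(s_0, k_0) = 0xEC298D
s_2 = Round(s_1, k_1) = 0x03C19A
s_3 = Round(s_2, k_2) = 0xFA41D1
s_4 = Round(s_3, k_3) = 0xF2530D
s_5 = Round(s_4, k_4) = 0x82E34F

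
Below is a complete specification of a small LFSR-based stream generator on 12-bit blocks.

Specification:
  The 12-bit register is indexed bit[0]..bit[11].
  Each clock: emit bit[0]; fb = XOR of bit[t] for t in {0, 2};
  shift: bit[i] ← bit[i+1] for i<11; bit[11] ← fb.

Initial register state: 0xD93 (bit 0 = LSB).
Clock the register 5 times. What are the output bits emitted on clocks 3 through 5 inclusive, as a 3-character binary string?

reg_0 = 0xD93
clock 1: out=1, reg = 0xEC9
clock 2: out=1, reg = 0xF64
clock 3: out=0, reg = 0xFB2
clock 4: out=0, reg = 0x7D9
clock 5: out=1, reg = 0xBEC

001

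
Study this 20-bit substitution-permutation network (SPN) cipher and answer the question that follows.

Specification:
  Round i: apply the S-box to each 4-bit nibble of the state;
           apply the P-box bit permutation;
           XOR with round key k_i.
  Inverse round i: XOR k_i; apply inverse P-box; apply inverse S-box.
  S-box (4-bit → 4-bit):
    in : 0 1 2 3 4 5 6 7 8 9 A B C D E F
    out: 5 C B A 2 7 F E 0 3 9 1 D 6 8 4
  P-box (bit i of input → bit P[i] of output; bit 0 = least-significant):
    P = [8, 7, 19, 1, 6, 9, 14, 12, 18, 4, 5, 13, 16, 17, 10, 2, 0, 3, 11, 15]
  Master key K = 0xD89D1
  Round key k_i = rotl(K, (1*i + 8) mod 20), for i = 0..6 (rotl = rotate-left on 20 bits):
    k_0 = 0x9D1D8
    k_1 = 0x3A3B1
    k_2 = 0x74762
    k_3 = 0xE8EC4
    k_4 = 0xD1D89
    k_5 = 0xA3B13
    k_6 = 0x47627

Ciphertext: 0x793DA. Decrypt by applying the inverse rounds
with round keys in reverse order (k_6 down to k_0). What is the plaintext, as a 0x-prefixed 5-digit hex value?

0x8EF81

s_0 = ciphertext = 0x793DA
s_1 = InvRound(s_0, k_6) = 0x26709
s_2 = InvRound(s_1, k_5) = 0xDF411
s_3 = InvRound(s_2, k_4) = 0x783F9
s_4 = InvRound(s_3, k_3) = 0x5CD80
s_5 = InvRound(s_4, k_2) = 0x14F93
s_6 = InvRound(s_5, k_1) = 0x1D1FE
s_7 = InvRound(s_6, k_0) = 0x8EF81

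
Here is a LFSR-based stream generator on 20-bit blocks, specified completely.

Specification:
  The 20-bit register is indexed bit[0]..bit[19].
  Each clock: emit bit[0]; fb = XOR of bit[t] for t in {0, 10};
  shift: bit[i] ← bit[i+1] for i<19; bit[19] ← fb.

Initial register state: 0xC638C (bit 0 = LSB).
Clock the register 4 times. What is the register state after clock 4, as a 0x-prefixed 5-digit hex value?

0x4C638

reg_0 = 0xC638C
clock 1: out=0, reg = 0x631C6
clock 2: out=0, reg = 0x318E3
clock 3: out=1, reg = 0x98C71
clock 4: out=1, reg = 0x4C638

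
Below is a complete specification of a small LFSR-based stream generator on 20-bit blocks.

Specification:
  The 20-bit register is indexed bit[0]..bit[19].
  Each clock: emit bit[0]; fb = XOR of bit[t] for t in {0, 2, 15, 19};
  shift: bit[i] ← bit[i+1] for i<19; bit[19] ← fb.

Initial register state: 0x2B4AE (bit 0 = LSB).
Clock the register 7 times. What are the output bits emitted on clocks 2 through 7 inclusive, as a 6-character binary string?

111010

reg_0 = 0x2B4AE
clock 1: out=0, reg = 0x15A57
clock 2: out=1, reg = 0x0AD2B
clock 3: out=1, reg = 0x05695
clock 4: out=1, reg = 0x02B4A
clock 5: out=0, reg = 0x015A5
clock 6: out=1, reg = 0x00AD2
clock 7: out=0, reg = 0x00569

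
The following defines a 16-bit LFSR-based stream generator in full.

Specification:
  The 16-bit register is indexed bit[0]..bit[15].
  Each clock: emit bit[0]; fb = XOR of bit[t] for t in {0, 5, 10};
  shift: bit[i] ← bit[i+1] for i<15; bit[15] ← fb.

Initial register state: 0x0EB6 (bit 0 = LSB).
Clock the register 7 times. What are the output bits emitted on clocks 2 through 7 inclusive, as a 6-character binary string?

reg_0 = 0x0EB6
clock 1: out=0, reg = 0x075B
clock 2: out=1, reg = 0x03AD
clock 3: out=1, reg = 0x01D6
clock 4: out=0, reg = 0x00EB
clock 5: out=1, reg = 0x0075
clock 6: out=1, reg = 0x003A
clock 7: out=0, reg = 0x801D

110110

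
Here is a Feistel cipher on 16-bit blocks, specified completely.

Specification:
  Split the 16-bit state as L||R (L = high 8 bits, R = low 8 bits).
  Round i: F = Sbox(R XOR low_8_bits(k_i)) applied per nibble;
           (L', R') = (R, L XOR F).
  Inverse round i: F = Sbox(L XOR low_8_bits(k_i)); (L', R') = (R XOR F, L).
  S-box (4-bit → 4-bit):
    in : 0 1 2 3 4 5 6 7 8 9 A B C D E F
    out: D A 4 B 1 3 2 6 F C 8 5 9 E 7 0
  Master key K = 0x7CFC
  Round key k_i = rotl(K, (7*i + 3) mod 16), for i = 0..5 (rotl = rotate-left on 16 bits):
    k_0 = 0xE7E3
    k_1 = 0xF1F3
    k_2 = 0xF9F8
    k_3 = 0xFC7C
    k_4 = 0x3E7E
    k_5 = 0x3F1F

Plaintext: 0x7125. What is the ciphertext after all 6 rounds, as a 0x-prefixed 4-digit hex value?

s_0 = plaintext = 0x7125
s_1 = Round(s_0, k_0) = 0x25E3
s_2 = Round(s_1, k_1) = 0xE388
s_3 = Round(s_2, k_2) = 0x888E
s_4 = Round(s_3, k_3) = 0x8E8C
s_5 = Round(s_4, k_4) = 0x8C8A
s_6 = Round(s_5, k_5) = 0x8A4F

0x8A4F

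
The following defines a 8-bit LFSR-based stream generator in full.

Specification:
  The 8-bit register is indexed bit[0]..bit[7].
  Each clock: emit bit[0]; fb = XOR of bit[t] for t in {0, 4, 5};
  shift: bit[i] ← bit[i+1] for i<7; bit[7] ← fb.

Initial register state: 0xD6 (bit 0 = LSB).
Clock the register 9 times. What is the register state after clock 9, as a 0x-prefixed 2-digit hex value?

0x52

reg_0 = 0xD6
clock 1: out=0, reg = 0xEB
clock 2: out=1, reg = 0x75
clock 3: out=1, reg = 0xBA
clock 4: out=0, reg = 0x5D
clock 5: out=1, reg = 0x2E
clock 6: out=0, reg = 0x97
clock 7: out=1, reg = 0x4B
clock 8: out=1, reg = 0xA5
clock 9: out=1, reg = 0x52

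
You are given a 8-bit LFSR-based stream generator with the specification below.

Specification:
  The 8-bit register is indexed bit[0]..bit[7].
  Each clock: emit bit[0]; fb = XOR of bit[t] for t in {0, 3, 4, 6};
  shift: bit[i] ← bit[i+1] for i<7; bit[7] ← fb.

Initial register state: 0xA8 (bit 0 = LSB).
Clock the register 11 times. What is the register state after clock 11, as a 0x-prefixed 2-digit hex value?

0xF0

reg_0 = 0xA8
clock 1: out=0, reg = 0xD4
clock 2: out=0, reg = 0x6A
clock 3: out=0, reg = 0x35
clock 4: out=1, reg = 0x1A
clock 5: out=0, reg = 0x0D
clock 6: out=1, reg = 0x06
clock 7: out=0, reg = 0x03
clock 8: out=1, reg = 0x81
clock 9: out=1, reg = 0xC0
clock 10: out=0, reg = 0xE0
clock 11: out=0, reg = 0xF0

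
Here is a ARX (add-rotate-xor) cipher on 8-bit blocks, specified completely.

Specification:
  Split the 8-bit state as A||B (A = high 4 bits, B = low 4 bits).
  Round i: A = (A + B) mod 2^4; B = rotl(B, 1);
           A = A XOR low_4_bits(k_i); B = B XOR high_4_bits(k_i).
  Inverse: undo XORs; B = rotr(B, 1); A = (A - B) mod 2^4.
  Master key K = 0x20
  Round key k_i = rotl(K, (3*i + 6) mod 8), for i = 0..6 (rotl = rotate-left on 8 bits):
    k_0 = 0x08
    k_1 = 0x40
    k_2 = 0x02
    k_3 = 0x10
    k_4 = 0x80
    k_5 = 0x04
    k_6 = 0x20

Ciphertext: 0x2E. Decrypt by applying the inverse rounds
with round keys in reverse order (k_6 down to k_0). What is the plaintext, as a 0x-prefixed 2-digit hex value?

s_0 = ciphertext = 0x2E
s_1 = InvRound(s_0, k_6) = 0xC6
s_2 = InvRound(s_1, k_5) = 0x53
s_3 = InvRound(s_2, k_4) = 0x8D
s_4 = InvRound(s_3, k_3) = 0x26
s_5 = InvRound(s_4, k_2) = 0xD3
s_6 = InvRound(s_5, k_1) = 0x2B
s_7 = InvRound(s_6, k_0) = 0xDD

0xDD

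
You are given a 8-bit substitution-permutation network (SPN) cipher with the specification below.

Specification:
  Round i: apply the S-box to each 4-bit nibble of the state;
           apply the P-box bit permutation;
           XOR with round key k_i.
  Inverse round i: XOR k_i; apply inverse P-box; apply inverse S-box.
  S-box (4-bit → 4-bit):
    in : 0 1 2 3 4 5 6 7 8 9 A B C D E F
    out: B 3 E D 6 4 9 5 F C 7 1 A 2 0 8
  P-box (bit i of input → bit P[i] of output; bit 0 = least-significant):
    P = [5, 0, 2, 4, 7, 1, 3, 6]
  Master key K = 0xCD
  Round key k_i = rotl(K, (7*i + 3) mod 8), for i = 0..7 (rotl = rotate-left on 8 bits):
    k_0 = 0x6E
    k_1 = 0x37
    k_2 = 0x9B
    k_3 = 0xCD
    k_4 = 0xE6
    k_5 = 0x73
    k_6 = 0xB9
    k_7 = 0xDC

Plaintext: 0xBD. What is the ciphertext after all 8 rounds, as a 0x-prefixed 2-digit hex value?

0x60

s_0 = plaintext = 0xBD
s_1 = Round(s_0, k_0) = 0xEF
s_2 = Round(s_1, k_1) = 0x27
s_3 = Round(s_2, k_2) = 0xF5
s_4 = Round(s_3, k_3) = 0x89
s_5 = Round(s_4, k_4) = 0x38
s_6 = Round(s_5, k_5) = 0x8E
s_7 = Round(s_6, k_6) = 0x73
s_8 = Round(s_7, k_7) = 0x60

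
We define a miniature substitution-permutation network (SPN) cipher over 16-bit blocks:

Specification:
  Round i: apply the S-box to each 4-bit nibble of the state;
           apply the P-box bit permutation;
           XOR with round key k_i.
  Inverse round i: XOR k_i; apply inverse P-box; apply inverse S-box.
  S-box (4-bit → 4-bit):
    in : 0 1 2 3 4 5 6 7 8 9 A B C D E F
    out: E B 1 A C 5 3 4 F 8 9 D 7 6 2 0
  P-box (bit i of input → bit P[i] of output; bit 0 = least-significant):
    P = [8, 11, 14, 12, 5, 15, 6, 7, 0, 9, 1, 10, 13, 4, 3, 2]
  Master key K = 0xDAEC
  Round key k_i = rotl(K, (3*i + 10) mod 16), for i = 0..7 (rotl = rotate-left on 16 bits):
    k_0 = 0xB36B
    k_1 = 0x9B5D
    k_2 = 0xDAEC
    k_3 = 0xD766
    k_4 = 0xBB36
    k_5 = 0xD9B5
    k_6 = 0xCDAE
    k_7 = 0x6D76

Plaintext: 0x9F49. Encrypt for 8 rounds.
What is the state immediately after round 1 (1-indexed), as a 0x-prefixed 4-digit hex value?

s_0 = plaintext = 0x9F49
s_1 = Round(s_0, k_0) = 0xA3AF
s_2 = Round(s_1, k_1) = 0xBDF9
s_3 = Round(s_2, k_2) = 0xE8E2
s_4 = Round(s_3, k_3) = 0x5075
s_5 = Round(s_4, k_4) = 0xDC7C
s_6 = Round(s_5, k_5) = 0x92EE
s_7 = Round(s_6, k_6) = 0x45AB
s_8 = Round(s_7, k_7) = 0x3CD9

0xA3AF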